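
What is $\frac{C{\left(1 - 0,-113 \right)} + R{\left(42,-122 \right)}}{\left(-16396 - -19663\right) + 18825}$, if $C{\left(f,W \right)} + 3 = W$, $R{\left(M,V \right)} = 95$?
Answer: $- \frac{1}{1052} \approx -0.00095057$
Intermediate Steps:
$C{\left(f,W \right)} = -3 + W$
$\frac{C{\left(1 - 0,-113 \right)} + R{\left(42,-122 \right)}}{\left(-16396 - -19663\right) + 18825} = \frac{\left(-3 - 113\right) + 95}{\left(-16396 - -19663\right) + 18825} = \frac{-116 + 95}{\left(-16396 + 19663\right) + 18825} = - \frac{21}{3267 + 18825} = - \frac{21}{22092} = \left(-21\right) \frac{1}{22092} = - \frac{1}{1052}$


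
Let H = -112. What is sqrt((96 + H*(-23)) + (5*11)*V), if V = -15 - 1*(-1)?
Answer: sqrt(1902) ≈ 43.612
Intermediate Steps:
V = -14 (V = -15 + 1 = -14)
sqrt((96 + H*(-23)) + (5*11)*V) = sqrt((96 - 112*(-23)) + (5*11)*(-14)) = sqrt((96 + 2576) + 55*(-14)) = sqrt(2672 - 770) = sqrt(1902)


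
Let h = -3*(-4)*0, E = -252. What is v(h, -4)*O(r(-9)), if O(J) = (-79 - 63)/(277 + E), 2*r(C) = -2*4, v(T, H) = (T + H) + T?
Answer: 568/25 ≈ 22.720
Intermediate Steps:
h = 0 (h = 12*0 = 0)
v(T, H) = H + 2*T (v(T, H) = (H + T) + T = H + 2*T)
r(C) = -4 (r(C) = (-2*4)/2 = (½)*(-8) = -4)
O(J) = -142/25 (O(J) = (-79 - 63)/(277 - 252) = -142/25)
v(h, -4)*O(r(-9)) = (-4 + 2*0)*(-142/25) = (-4 + 0)*(-142/25) = -4*(-142/25) = 568/25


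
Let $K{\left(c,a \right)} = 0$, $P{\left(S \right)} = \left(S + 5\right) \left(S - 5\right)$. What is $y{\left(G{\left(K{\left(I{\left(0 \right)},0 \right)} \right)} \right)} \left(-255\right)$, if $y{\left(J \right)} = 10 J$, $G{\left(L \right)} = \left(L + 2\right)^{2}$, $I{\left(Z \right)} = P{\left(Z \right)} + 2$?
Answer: $-10200$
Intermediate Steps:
$P{\left(S \right)} = \left(-5 + S\right) \left(5 + S\right)$ ($P{\left(S \right)} = \left(5 + S\right) \left(-5 + S\right) = \left(-5 + S\right) \left(5 + S\right)$)
$I{\left(Z \right)} = -23 + Z^{2}$ ($I{\left(Z \right)} = \left(-25 + Z^{2}\right) + 2 = -23 + Z^{2}$)
$G{\left(L \right)} = \left(2 + L\right)^{2}$
$y{\left(G{\left(K{\left(I{\left(0 \right)},0 \right)} \right)} \right)} \left(-255\right) = 10 \left(2 + 0\right)^{2} \left(-255\right) = 10 \cdot 2^{2} \left(-255\right) = 10 \cdot 4 \left(-255\right) = 40 \left(-255\right) = -10200$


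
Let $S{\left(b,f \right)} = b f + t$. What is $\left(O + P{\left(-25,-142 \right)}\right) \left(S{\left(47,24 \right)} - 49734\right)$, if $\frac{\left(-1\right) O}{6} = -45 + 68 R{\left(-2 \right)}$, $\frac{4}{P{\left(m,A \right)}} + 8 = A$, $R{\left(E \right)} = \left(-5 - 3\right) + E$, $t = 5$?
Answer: $- \frac{15855979048}{75} \approx -2.1141 \cdot 10^{8}$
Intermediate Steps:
$R{\left(E \right)} = -8 + E$ ($R{\left(E \right)} = \left(-5 - 3\right) + E = -8 + E$)
$S{\left(b,f \right)} = 5 + b f$ ($S{\left(b,f \right)} = b f + 5 = 5 + b f$)
$P{\left(m,A \right)} = \frac{4}{-8 + A}$
$O = 4350$ ($O = - 6 \left(-45 + 68 \left(-8 - 2\right)\right) = - 6 \left(-45 + 68 \left(-10\right)\right) = - 6 \left(-45 - 680\right) = \left(-6\right) \left(-725\right) = 4350$)
$\left(O + P{\left(-25,-142 \right)}\right) \left(S{\left(47,24 \right)} - 49734\right) = \left(4350 + \frac{4}{-8 - 142}\right) \left(\left(5 + 47 \cdot 24\right) - 49734\right) = \left(4350 + \frac{4}{-150}\right) \left(\left(5 + 1128\right) - 49734\right) = \left(4350 + 4 \left(- \frac{1}{150}\right)\right) \left(1133 - 49734\right) = \left(4350 - \frac{2}{75}\right) \left(-48601\right) = \frac{326248}{75} \left(-48601\right) = - \frac{15855979048}{75}$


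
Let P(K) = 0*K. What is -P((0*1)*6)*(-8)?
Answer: 0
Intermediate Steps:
P(K) = 0
-P((0*1)*6)*(-8) = -1*0*(-8) = 0*(-8) = 0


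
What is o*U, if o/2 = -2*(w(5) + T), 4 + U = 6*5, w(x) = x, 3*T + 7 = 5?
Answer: -1352/3 ≈ -450.67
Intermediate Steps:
T = -2/3 (T = -7/3 + (1/3)*5 = -7/3 + 5/3 = -2/3 ≈ -0.66667)
U = 26 (U = -4 + 6*5 = -4 + 30 = 26)
o = -52/3 (o = 2*(-2*(5 - 2/3)) = 2*(-2*13/3) = 2*(-26/3) = -52/3 ≈ -17.333)
o*U = -52/3*26 = -1352/3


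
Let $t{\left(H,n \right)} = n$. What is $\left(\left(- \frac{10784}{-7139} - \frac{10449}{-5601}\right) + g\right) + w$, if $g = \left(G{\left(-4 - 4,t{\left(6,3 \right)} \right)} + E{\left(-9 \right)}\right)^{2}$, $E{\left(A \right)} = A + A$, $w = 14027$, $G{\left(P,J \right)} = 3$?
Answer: $\frac{190002966141}{13328513} \approx 14255.0$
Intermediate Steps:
$E{\left(A \right)} = 2 A$
$g = 225$ ($g = \left(3 + 2 \left(-9\right)\right)^{2} = \left(3 - 18\right)^{2} = \left(-15\right)^{2} = 225$)
$\left(\left(- \frac{10784}{-7139} - \frac{10449}{-5601}\right) + g\right) + w = \left(\left(- \frac{10784}{-7139} - \frac{10449}{-5601}\right) + 225\right) + 14027 = \left(\left(\left(-10784\right) \left(- \frac{1}{7139}\right) - - \frac{3483}{1867}\right) + 225\right) + 14027 = \left(\left(\frac{10784}{7139} + \frac{3483}{1867}\right) + 225\right) + 14027 = \left(\frac{44998865}{13328513} + 225\right) + 14027 = \frac{3043914290}{13328513} + 14027 = \frac{190002966141}{13328513}$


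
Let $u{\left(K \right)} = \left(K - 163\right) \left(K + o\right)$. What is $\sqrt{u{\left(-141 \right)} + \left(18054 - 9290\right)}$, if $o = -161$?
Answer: $34 \sqrt{87} \approx 317.13$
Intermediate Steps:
$u{\left(K \right)} = \left(-163 + K\right) \left(-161 + K\right)$ ($u{\left(K \right)} = \left(K - 163\right) \left(K - 161\right) = \left(-163 + K\right) \left(-161 + K\right)$)
$\sqrt{u{\left(-141 \right)} + \left(18054 - 9290\right)} = \sqrt{\left(26243 + \left(-141\right)^{2} - -45684\right) + \left(18054 - 9290\right)} = \sqrt{\left(26243 + 19881 + 45684\right) + \left(18054 - 9290\right)} = \sqrt{91808 + 8764} = \sqrt{100572} = 34 \sqrt{87}$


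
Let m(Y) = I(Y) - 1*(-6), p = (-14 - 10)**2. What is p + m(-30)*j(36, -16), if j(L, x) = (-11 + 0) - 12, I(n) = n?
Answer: 1128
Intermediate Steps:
j(L, x) = -23 (j(L, x) = -11 - 12 = -23)
p = 576 (p = (-24)**2 = 576)
m(Y) = 6 + Y (m(Y) = Y - 1*(-6) = Y + 6 = 6 + Y)
p + m(-30)*j(36, -16) = 576 + (6 - 30)*(-23) = 576 - 24*(-23) = 576 + 552 = 1128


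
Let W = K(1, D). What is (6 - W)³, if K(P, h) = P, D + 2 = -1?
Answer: 125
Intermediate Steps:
D = -3 (D = -2 - 1 = -3)
W = 1
(6 - W)³ = (6 - 1*1)³ = (6 - 1)³ = 5³ = 125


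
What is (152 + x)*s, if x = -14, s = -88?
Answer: -12144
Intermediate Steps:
(152 + x)*s = (152 - 14)*(-88) = 138*(-88) = -12144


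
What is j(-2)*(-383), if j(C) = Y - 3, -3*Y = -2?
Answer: 2681/3 ≈ 893.67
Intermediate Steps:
Y = ⅔ (Y = -⅓*(-2) = ⅔ ≈ 0.66667)
j(C) = -7/3 (j(C) = ⅔ - 3 = -7/3)
j(-2)*(-383) = -7/3*(-383) = 2681/3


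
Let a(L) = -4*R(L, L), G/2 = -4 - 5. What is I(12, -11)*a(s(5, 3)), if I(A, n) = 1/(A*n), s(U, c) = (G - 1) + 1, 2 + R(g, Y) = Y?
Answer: -20/33 ≈ -0.60606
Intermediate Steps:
G = -18 (G = 2*(-4 - 5) = 2*(-9) = -18)
R(g, Y) = -2 + Y
s(U, c) = -18 (s(U, c) = (-18 - 1) + 1 = -19 + 1 = -18)
I(A, n) = 1/(A*n)
a(L) = 8 - 4*L (a(L) = -4*(-2 + L) = 8 - 4*L)
I(12, -11)*a(s(5, 3)) = (1/(12*(-11)))*(8 - 4*(-18)) = ((1/12)*(-1/11))*(8 + 72) = -1/132*80 = -20/33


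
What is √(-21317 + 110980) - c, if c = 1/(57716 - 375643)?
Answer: 1/317927 + √89663 ≈ 299.44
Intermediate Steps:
c = -1/317927 (c = 1/(-317927) = -1/317927 ≈ -3.1454e-6)
√(-21317 + 110980) - c = √(-21317 + 110980) - 1*(-1/317927) = √89663 + 1/317927 = 1/317927 + √89663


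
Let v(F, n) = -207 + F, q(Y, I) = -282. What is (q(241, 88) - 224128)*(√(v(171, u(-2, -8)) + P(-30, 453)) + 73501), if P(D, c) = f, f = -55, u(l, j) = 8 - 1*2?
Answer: -16494359410 - 224410*I*√91 ≈ -1.6494e+10 - 2.1407e+6*I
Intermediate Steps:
u(l, j) = 6 (u(l, j) = 8 - 2 = 6)
P(D, c) = -55
(q(241, 88) - 224128)*(√(v(171, u(-2, -8)) + P(-30, 453)) + 73501) = (-282 - 224128)*(√((-207 + 171) - 55) + 73501) = -224410*(√(-36 - 55) + 73501) = -224410*(√(-91) + 73501) = -224410*(I*√91 + 73501) = -224410*(73501 + I*√91) = -16494359410 - 224410*I*√91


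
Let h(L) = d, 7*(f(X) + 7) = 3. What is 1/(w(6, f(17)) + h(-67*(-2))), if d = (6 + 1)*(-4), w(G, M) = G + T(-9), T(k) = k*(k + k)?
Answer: 1/140 ≈ 0.0071429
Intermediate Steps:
T(k) = 2*k² (T(k) = k*(2*k) = 2*k²)
f(X) = -46/7 (f(X) = -7 + (⅐)*3 = -7 + 3/7 = -46/7)
w(G, M) = 162 + G (w(G, M) = G + 2*(-9)² = G + 2*81 = G + 162 = 162 + G)
d = -28 (d = 7*(-4) = -28)
h(L) = -28
1/(w(6, f(17)) + h(-67*(-2))) = 1/((162 + 6) - 28) = 1/(168 - 28) = 1/140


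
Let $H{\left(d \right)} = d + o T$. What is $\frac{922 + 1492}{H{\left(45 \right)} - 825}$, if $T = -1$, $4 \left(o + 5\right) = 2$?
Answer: $- \frac{4828}{1551} \approx -3.1128$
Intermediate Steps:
$o = - \frac{9}{2}$ ($o = -5 + \frac{1}{4} \cdot 2 = -5 + \frac{1}{2} = - \frac{9}{2} \approx -4.5$)
$H{\left(d \right)} = \frac{9}{2} + d$ ($H{\left(d \right)} = d - - \frac{9}{2} = d + \frac{9}{2} = \frac{9}{2} + d$)
$\frac{922 + 1492}{H{\left(45 \right)} - 825} = \frac{922 + 1492}{\left(\frac{9}{2} + 45\right) - 825} = \frac{2414}{\frac{99}{2} - 825} = \frac{2414}{- \frac{1551}{2}} = 2414 \left(- \frac{2}{1551}\right) = - \frac{4828}{1551}$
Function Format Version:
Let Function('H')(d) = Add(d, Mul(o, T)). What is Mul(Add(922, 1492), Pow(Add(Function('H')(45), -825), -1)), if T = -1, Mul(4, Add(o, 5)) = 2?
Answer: Rational(-4828, 1551) ≈ -3.1128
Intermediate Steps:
o = Rational(-9, 2) (o = Add(-5, Mul(Rational(1, 4), 2)) = Add(-5, Rational(1, 2)) = Rational(-9, 2) ≈ -4.5000)
Function('H')(d) = Add(Rational(9, 2), d) (Function('H')(d) = Add(d, Mul(Rational(-9, 2), -1)) = Add(d, Rational(9, 2)) = Add(Rational(9, 2), d))
Mul(Add(922, 1492), Pow(Add(Function('H')(45), -825), -1)) = Mul(Add(922, 1492), Pow(Add(Add(Rational(9, 2), 45), -825), -1)) = Mul(2414, Pow(Add(Rational(99, 2), -825), -1)) = Mul(2414, Pow(Rational(-1551, 2), -1)) = Mul(2414, Rational(-2, 1551)) = Rational(-4828, 1551)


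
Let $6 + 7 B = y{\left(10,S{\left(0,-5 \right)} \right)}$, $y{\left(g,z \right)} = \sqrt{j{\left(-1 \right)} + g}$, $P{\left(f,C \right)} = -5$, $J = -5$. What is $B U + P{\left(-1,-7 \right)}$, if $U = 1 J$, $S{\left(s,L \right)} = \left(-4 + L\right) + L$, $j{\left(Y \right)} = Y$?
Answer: $- \frac{20}{7} \approx -2.8571$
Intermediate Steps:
$S{\left(s,L \right)} = -4 + 2 L$
$U = -5$ ($U = 1 \left(-5\right) = -5$)
$y{\left(g,z \right)} = \sqrt{-1 + g}$
$B = - \frac{3}{7}$ ($B = - \frac{6}{7} + \frac{\sqrt{-1 + 10}}{7} = - \frac{6}{7} + \frac{\sqrt{9}}{7} = - \frac{6}{7} + \frac{1}{7} \cdot 3 = - \frac{6}{7} + \frac{3}{7} = - \frac{3}{7} \approx -0.42857$)
$B U + P{\left(-1,-7 \right)} = \left(- \frac{3}{7}\right) \left(-5\right) - 5 = \frac{15}{7} - 5 = - \frac{20}{7}$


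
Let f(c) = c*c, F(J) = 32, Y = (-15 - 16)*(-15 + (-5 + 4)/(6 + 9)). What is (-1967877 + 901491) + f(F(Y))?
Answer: -1065362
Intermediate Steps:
Y = 7006/15 (Y = -31*(-15 - 1/15) = -31*(-226/15) = 7006/15 ≈ 467.07)
f(c) = c**2
(-1967877 + 901491) + f(F(Y)) = (-1967877 + 901491) + 32**2 = -1066386 + 1024 = -1065362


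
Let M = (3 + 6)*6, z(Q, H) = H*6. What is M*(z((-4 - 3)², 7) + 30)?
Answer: 3888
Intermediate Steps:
z(Q, H) = 6*H
M = 54 (M = 9*6 = 54)
M*(z((-4 - 3)², 7) + 30) = 54*(6*7 + 30) = 54*(42 + 30) = 54*72 = 3888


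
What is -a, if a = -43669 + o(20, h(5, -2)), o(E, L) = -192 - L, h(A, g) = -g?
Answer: 43863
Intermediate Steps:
a = -43863 (a = -43669 + (-192 - (-1)*(-2)) = -43669 + (-192 - 1*2) = -43669 + (-192 - 2) = -43669 - 194 = -43863)
-a = -1*(-43863) = 43863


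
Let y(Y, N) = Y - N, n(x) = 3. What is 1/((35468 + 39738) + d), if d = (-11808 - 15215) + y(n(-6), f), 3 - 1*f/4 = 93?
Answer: 1/48546 ≈ 2.0599e-5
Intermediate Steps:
f = -360 (f = 12 - 4*93 = 12 - 372 = -360)
d = -26660 (d = (-11808 - 15215) + (3 - 1*(-360)) = -27023 + (3 + 360) = -27023 + 363 = -26660)
1/((35468 + 39738) + d) = 1/((35468 + 39738) - 26660) = 1/(75206 - 26660) = 1/48546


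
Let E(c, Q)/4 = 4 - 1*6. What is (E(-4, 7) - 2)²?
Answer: 100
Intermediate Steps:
E(c, Q) = -8 (E(c, Q) = 4*(4 - 1*6) = 4*(4 - 6) = 4*(-2) = -8)
(E(-4, 7) - 2)² = (-8 - 2)² = (-10)² = 100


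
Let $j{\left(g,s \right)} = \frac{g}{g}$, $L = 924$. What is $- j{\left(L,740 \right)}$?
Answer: $-1$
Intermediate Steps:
$j{\left(g,s \right)} = 1$
$- j{\left(L,740 \right)} = \left(-1\right) 1 = -1$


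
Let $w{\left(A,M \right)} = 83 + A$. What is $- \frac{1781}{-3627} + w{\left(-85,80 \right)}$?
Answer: $- \frac{421}{279} \approx -1.509$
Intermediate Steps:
$- \frac{1781}{-3627} + w{\left(-85,80 \right)} = - \frac{1781}{-3627} + \left(83 - 85\right) = \left(-1781\right) \left(- \frac{1}{3627}\right) - 2 = \frac{137}{279} - 2 = - \frac{421}{279}$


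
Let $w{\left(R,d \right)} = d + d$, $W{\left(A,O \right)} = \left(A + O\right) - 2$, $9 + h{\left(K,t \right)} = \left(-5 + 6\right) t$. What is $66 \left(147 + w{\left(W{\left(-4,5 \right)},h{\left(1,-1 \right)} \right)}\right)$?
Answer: $8382$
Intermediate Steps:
$h{\left(K,t \right)} = -9 + t$ ($h{\left(K,t \right)} = -9 + \left(-5 + 6\right) t = -9 + 1 t = -9 + t$)
$W{\left(A,O \right)} = -2 + A + O$
$w{\left(R,d \right)} = 2 d$
$66 \left(147 + w{\left(W{\left(-4,5 \right)},h{\left(1,-1 \right)} \right)}\right) = 66 \left(147 + 2 \left(-9 - 1\right)\right) = 66 \left(147 + 2 \left(-10\right)\right) = 66 \left(147 - 20\right) = 66 \cdot 127 = 8382$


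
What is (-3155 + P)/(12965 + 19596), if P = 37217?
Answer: 34062/32561 ≈ 1.0461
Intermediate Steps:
(-3155 + P)/(12965 + 19596) = (-3155 + 37217)/(12965 + 19596) = 34062/32561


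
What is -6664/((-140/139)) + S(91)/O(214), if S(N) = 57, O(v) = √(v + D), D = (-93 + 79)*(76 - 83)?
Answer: 33082/5 + 19*√78/52 ≈ 6619.6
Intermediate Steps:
D = 98 (D = -14*(-7) = 98)
O(v) = √(98 + v) (O(v) = √(v + 98) = √(98 + v))
-6664/((-140/139)) + S(91)/O(214) = -6664/((-140/139)) + 57/(√(98 + 214)) = -6664/((-140*1/139)) + 57/(√312) = -6664/(-140/139) + 57/((2*√78)) = -6664*(-139/140) + 57*(√78/156) = 33082/5 + 19*√78/52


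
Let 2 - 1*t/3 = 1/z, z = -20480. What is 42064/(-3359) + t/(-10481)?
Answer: -9029487380317/721012305920 ≈ -12.523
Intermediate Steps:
t = 122883/20480 (t = 6 - 3/(-20480) = 6 - 3*(-1/20480) = 6 + 3/20480 = 122883/20480 ≈ 6.0001)
42064/(-3359) + t/(-10481) = 42064/(-3359) + (122883/20480)/(-10481) = 42064*(-1/3359) + (122883/20480)*(-1/10481) = -42064/3359 - 122883/214650880 = -9029487380317/721012305920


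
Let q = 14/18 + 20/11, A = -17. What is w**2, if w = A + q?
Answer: 2033476/9801 ≈ 207.48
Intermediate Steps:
q = 257/99 (q = 14*(1/18) + 20*(1/11) = 7/9 + 20/11 = 257/99 ≈ 2.5960)
w = -1426/99 (w = -17 + 257/99 = -1426/99 ≈ -14.404)
w**2 = (-1426/99)**2 = 2033476/9801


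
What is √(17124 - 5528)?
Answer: 2*√2899 ≈ 107.68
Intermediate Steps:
√(17124 - 5528) = √11596 = 2*√2899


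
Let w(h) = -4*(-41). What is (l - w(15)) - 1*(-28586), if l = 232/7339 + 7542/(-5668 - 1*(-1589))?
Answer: 850780363172/29935781 ≈ 28420.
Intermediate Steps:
l = -54404410/29935781 (l = 232*(1/7339) + 7542/(-5668 + 1589) = 232/7339 + 7542/(-4079) = 232/7339 + 7542*(-1/4079) = 232/7339 - 7542/4079 = -54404410/29935781 ≈ -1.8174)
w(h) = 164
(l - w(15)) - 1*(-28586) = (-54404410/29935781 - 1*164) - 1*(-28586) = (-54404410/29935781 - 164) + 28586 = -4963872494/29935781 + 28586 = 850780363172/29935781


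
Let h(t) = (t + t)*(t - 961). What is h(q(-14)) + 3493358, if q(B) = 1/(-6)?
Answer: 62886211/18 ≈ 3.4937e+6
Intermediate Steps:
q(B) = -1/6
h(t) = 2*t*(-961 + t) (h(t) = (2*t)*(-961 + t) = 2*t*(-961 + t))
h(q(-14)) + 3493358 = 2*(-1/6)*(-961 - 1/6) + 3493358 = 2*(-1/6)*(-5767/6) + 3493358 = 5767/18 + 3493358 = 62886211/18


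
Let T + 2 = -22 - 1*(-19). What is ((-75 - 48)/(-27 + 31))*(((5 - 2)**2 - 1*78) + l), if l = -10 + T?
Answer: 2583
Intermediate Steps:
T = -5 (T = -2 + (-22 - 1*(-19)) = -2 + (-22 + 19) = -2 - 3 = -5)
l = -15 (l = -10 - 5 = -15)
((-75 - 48)/(-27 + 31))*(((5 - 2)**2 - 1*78) + l) = ((-75 - 48)/(-27 + 31))*(((5 - 2)**2 - 1*78) - 15) = (-123/4)*((3**2 - 78) - 15) = (-123*1/4)*((9 - 78) - 15) = -123*(-69 - 15)/4 = -123/4*(-84) = 2583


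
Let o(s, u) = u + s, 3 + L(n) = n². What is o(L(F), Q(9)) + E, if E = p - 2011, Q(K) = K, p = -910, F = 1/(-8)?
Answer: -186559/64 ≈ -2915.0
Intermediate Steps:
F = -⅛ ≈ -0.12500
L(n) = -3 + n²
o(s, u) = s + u
E = -2921 (E = -910 - 2011 = -2921)
o(L(F), Q(9)) + E = ((-3 + (-⅛)²) + 9) - 2921 = ((-3 + 1/64) + 9) - 2921 = (-191/64 + 9) - 2921 = 385/64 - 2921 = -186559/64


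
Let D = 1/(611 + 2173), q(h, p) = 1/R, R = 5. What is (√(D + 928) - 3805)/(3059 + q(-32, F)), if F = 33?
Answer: -19025/15296 + 5*√449538222/10646016 ≈ -1.2338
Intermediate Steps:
q(h, p) = ⅕ (q(h, p) = 1/5 = ⅕)
D = 1/2784 ≈ 0.00035920
(√(D + 928) - 3805)/(3059 + q(-32, F)) = (√(1/2784 + 928) - 3805)/(3059 + ⅕) = (√(2583553/2784) - 3805)/(15296/5) = (√449538222/696 - 3805)*(5/15296) = (-3805 + √449538222/696)*(5/15296) = -19025/15296 + 5*√449538222/10646016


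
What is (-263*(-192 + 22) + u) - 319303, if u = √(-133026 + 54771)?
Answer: -274593 + 3*I*√8695 ≈ -2.7459e+5 + 279.74*I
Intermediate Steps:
u = 3*I*√8695 (u = √(-78255) = 3*I*√8695 ≈ 279.74*I)
(-263*(-192 + 22) + u) - 319303 = (-263*(-192 + 22) + 3*I*√8695) - 319303 = (-263*(-170) + 3*I*√8695) - 319303 = (44710 + 3*I*√8695) - 319303 = -274593 + 3*I*√8695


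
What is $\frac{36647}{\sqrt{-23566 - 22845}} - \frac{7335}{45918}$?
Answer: $- \frac{815}{5102} - \frac{36647 i \sqrt{46411}}{46411} \approx -0.15974 - 170.11 i$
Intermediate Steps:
$\frac{36647}{\sqrt{-23566 - 22845}} - \frac{7335}{45918} = \frac{36647}{\sqrt{-46411}} - \frac{815}{5102} = \frac{36647}{i \sqrt{46411}} - \frac{815}{5102} = 36647 \left(- \frac{i \sqrt{46411}}{46411}\right) - \frac{815}{5102} = - \frac{36647 i \sqrt{46411}}{46411} - \frac{815}{5102} = - \frac{815}{5102} - \frac{36647 i \sqrt{46411}}{46411}$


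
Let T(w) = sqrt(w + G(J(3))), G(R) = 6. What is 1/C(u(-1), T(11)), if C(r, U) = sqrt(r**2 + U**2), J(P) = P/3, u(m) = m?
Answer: sqrt(2)/6 ≈ 0.23570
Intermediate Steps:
J(P) = P/3 (J(P) = P*(1/3) = P/3)
T(w) = sqrt(6 + w) (T(w) = sqrt(w + 6) = sqrt(6 + w))
C(r, U) = sqrt(U**2 + r**2)
1/C(u(-1), T(11)) = 1/(sqrt((sqrt(6 + 11))**2 + (-1)**2)) = 1/(sqrt((sqrt(17))**2 + 1)) = 1/(sqrt(17 + 1)) = 1/(sqrt(18)) = 1/(3*sqrt(2)) = sqrt(2)/6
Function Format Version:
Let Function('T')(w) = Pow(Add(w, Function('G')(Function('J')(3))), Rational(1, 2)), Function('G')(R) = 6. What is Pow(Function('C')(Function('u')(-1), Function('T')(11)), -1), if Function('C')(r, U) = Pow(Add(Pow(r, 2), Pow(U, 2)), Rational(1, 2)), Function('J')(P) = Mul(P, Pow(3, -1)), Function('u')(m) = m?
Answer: Mul(Rational(1, 6), Pow(2, Rational(1, 2))) ≈ 0.23570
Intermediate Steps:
Function('J')(P) = Mul(Rational(1, 3), P) (Function('J')(P) = Mul(P, Rational(1, 3)) = Mul(Rational(1, 3), P))
Function('T')(w) = Pow(Add(6, w), Rational(1, 2)) (Function('T')(w) = Pow(Add(w, 6), Rational(1, 2)) = Pow(Add(6, w), Rational(1, 2)))
Function('C')(r, U) = Pow(Add(Pow(U, 2), Pow(r, 2)), Rational(1, 2))
Pow(Function('C')(Function('u')(-1), Function('T')(11)), -1) = Pow(Pow(Add(Pow(Pow(Add(6, 11), Rational(1, 2)), 2), Pow(-1, 2)), Rational(1, 2)), -1) = Pow(Pow(Add(Pow(Pow(17, Rational(1, 2)), 2), 1), Rational(1, 2)), -1) = Pow(Pow(Add(17, 1), Rational(1, 2)), -1) = Pow(Pow(18, Rational(1, 2)), -1) = Pow(Mul(3, Pow(2, Rational(1, 2))), -1) = Mul(Rational(1, 6), Pow(2, Rational(1, 2)))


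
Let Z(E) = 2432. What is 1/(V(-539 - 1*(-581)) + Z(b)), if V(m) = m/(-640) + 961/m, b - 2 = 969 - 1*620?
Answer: 6720/16496359 ≈ 0.00040736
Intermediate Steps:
b = 351 (b = 2 + (969 - 1*620) = 2 + (969 - 620) = 2 + 349 = 351)
V(m) = 961/m - m/640 (V(m) = m*(-1/640) + 961/m = -m/640 + 961/m = 961/m - m/640)
1/(V(-539 - 1*(-581)) + Z(b)) = 1/((961/(-539 - 1*(-581)) - (-539 - 1*(-581))/640) + 2432) = 1/((961/(-539 + 581) - (-539 + 581)/640) + 2432) = 1/((961/42 - 1/640*42) + 2432) = 1/((961*(1/42) - 21/320) + 2432) = 1/((961/42 - 21/320) + 2432) = 1/(153319/6720 + 2432) = 1/(16496359/6720) = 6720/16496359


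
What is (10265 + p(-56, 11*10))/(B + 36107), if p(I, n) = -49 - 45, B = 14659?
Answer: 10171/50766 ≈ 0.20035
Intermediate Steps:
p(I, n) = -94
(10265 + p(-56, 11*10))/(B + 36107) = (10265 - 94)/(14659 + 36107) = 10171/50766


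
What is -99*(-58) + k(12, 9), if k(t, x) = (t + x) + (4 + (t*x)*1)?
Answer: 5875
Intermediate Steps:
k(t, x) = 4 + t + x + t*x (k(t, x) = (t + x) + (4 + t*x) = 4 + t + x + t*x)
-99*(-58) + k(12, 9) = -99*(-58) + (4 + 12 + 9 + 12*9) = 5742 + (4 + 12 + 9 + 108) = 5742 + 133 = 5875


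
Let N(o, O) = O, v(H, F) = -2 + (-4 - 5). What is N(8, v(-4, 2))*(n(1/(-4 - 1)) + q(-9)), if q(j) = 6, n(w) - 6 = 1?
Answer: -143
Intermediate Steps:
n(w) = 7 (n(w) = 6 + 1 = 7)
v(H, F) = -11 (v(H, F) = -2 - 9 = -11)
N(8, v(-4, 2))*(n(1/(-4 - 1)) + q(-9)) = -11*(7 + 6) = -11*13 = -143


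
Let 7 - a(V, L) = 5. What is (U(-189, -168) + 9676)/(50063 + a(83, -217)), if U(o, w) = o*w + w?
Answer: 8252/10013 ≈ 0.82413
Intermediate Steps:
a(V, L) = 2 (a(V, L) = 7 - 1*5 = 7 - 5 = 2)
U(o, w) = w + o*w
(U(-189, -168) + 9676)/(50063 + a(83, -217)) = (-168*(1 - 189) + 9676)/(50063 + 2) = (-168*(-188) + 9676)/50065 = (31584 + 9676)*(1/50065) = 41260*(1/50065) = 8252/10013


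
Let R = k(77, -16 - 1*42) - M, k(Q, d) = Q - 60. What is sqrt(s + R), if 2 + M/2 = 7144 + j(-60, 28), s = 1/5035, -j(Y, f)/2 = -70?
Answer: 4*I*sqrt(23049016565)/5035 ≈ 120.61*I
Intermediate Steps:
j(Y, f) = 140 (j(Y, f) = -2*(-70) = 140)
k(Q, d) = -60 + Q
s = 1/5035 ≈ 0.00019861
M = 14564 (M = -4 + 2*(7144 + 140) = -4 + 2*7284 = -4 + 14568 = 14564)
R = -14547 (R = (-60 + 77) - 1*14564 = 17 - 14564 = -14547)
sqrt(s + R) = sqrt(1/5035 - 14547) = sqrt(-73244144/5035) = 4*I*sqrt(23049016565)/5035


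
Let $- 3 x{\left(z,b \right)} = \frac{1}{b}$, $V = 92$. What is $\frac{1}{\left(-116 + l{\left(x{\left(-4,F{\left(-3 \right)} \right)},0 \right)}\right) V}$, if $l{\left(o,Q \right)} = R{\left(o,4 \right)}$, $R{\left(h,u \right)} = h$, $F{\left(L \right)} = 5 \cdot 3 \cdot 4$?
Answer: $- \frac{45}{480263} \approx -9.3699 \cdot 10^{-5}$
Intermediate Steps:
$F{\left(L \right)} = 60$ ($F{\left(L \right)} = 15 \cdot 4 = 60$)
$x{\left(z,b \right)} = - \frac{1}{3 b}$
$l{\left(o,Q \right)} = o$
$\frac{1}{\left(-116 + l{\left(x{\left(-4,F{\left(-3 \right)} \right)},0 \right)}\right) V} = \frac{1}{\left(-116 - \frac{1}{3 \cdot 60}\right) 92} = \frac{1}{\left(-116 - \frac{1}{180}\right) 92} = \frac{1}{\left(- \frac{20881}{180}\right) 92} = \frac{1}{- \frac{480263}{45}} = - \frac{45}{480263}$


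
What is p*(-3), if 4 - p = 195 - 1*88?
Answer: 309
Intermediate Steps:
p = -103 (p = 4 - (195 - 1*88) = 4 - (195 - 88) = 4 - 1*107 = 4 - 107 = -103)
p*(-3) = -103*(-3) = 309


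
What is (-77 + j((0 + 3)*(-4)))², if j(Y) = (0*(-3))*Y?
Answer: 5929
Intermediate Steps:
j(Y) = 0 (j(Y) = 0*Y = 0)
(-77 + j((0 + 3)*(-4)))² = (-77 + 0)² = (-77)² = 5929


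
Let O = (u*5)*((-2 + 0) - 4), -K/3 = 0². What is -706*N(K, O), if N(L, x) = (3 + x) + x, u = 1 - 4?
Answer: -129198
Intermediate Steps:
u = -3
K = 0 (K = -3*0² = -3*0 = 0)
O = 90 (O = (-3*5)*((-2 + 0) - 4) = -15*(-2 - 4) = -15*(-6) = 90)
N(L, x) = 3 + 2*x
-706*N(K, O) = -706*(3 + 2*90) = -706*(3 + 180) = -706*183 = -129198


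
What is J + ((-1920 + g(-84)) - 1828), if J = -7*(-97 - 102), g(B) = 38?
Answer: -2317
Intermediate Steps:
J = 1393 (J = -7*(-199) = 1393)
J + ((-1920 + g(-84)) - 1828) = 1393 + ((-1920 + 38) - 1828) = 1393 + (-1882 - 1828) = 1393 - 3710 = -2317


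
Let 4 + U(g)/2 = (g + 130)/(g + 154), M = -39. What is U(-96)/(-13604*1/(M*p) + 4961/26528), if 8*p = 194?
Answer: -19870373952/42407138219 ≈ -0.46856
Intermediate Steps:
p = 97/4 (p = (1/8)*194 = 97/4 ≈ 24.250)
U(g) = -8 + 2*(130 + g)/(154 + g) (U(g) = -8 + 2*((g + 130)/(g + 154)) = -8 + 2*((130 + g)/(154 + g)) = -8 + 2*(130 + g)/(154 + g))
U(-96)/(-13604*1/(M*p) + 4961/26528) = (6*(-162 - 1*(-96))/(154 - 96))/(-13604/((97/4)*(-39)) + 4961/26528) = (6*(-162 + 96)/58)/(-13604/(-3783/4) + 4961*(1/26528)) = (6*(1/58)*(-66))/(-13604*(-4/3783) + 4961/26528) = -198/(29*(54416/3783 + 4961/26528)) = -198/(29*1462315111/100355424) = -198/29*100355424/1462315111 = -19870373952/42407138219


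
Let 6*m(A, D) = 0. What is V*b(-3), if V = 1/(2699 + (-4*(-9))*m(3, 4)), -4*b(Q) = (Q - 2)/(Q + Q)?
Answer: -5/64776 ≈ -7.7189e-5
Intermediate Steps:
b(Q) = -(-2 + Q)/(8*Q) (b(Q) = -(Q - 2)/(4*(Q + Q)) = -(-2 + Q)/(4*(2*Q)) = -(-2 + Q)*1/(2*Q)/4 = -(-2 + Q)/(8*Q))
m(A, D) = 0 (m(A, D) = (1/6)*0 = 0)
V = 1/2699 (V = 1/(2699 - 4*(-9)*0) = 1/(2699 + 36*0) = 1/(2699 + 0) = 1/2699 ≈ 0.00037051)
V*b(-3) = ((1/8)*(2 - 1*(-3))/(-3))/2699 = ((1/8)*(-1/3)*(2 + 3))/2699 = ((1/8)*(-1/3)*5)/2699 = (1/2699)*(-5/24) = -5/64776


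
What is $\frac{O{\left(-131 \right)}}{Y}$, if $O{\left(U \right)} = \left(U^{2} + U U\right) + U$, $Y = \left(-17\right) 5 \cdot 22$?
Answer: $- \frac{34191}{1870} \approx -18.284$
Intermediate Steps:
$Y = -1870$ ($Y = \left(-85\right) 22 = -1870$)
$O{\left(U \right)} = U + 2 U^{2}$ ($O{\left(U \right)} = \left(U^{2} + U^{2}\right) + U = 2 U^{2} + U = U + 2 U^{2}$)
$\frac{O{\left(-131 \right)}}{Y} = \frac{\left(-131\right) \left(1 + 2 \left(-131\right)\right)}{-1870} = - 131 \left(1 - 262\right) \left(- \frac{1}{1870}\right) = \left(-131\right) \left(-261\right) \left(- \frac{1}{1870}\right) = 34191 \left(- \frac{1}{1870}\right) = - \frac{34191}{1870}$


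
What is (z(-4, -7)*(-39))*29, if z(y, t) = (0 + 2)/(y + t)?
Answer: 2262/11 ≈ 205.64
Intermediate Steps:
z(y, t) = 2/(t + y)
(z(-4, -7)*(-39))*29 = ((2/(-7 - 4))*(-39))*29 = ((2/(-11))*(-39))*29 = ((2*(-1/11))*(-39))*29 = -2/11*(-39)*29 = (78/11)*29 = 2262/11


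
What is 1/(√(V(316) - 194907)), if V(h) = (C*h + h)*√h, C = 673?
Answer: (-194907 + 425968*√79)^(-½) ≈ 0.00052769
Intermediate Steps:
V(h) = 674*h^(3/2) (V(h) = (673*h + h)*√h = (674*h)*√h = 674*h^(3/2))
1/(√(V(316) - 194907)) = 1/(√(674*316^(3/2) - 194907)) = 1/(√(674*(632*√79) - 194907)) = 1/(√(425968*√79 - 194907)) = 1/(√(-194907 + 425968*√79)) = (-194907 + 425968*√79)^(-½)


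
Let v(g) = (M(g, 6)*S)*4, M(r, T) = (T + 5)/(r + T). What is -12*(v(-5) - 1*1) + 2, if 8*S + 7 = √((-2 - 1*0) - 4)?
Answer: 476 - 66*I*√6 ≈ 476.0 - 161.67*I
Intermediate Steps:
M(r, T) = (5 + T)/(T + r)
S = -7/8 + I*√6/8 (S = -7/8 + √((-2 - 1*0) - 4)/8 = -7/8 + √((-2 + 0) - 4)/8 = -7/8 + √(-2 - 4)/8 = -7/8 + √(-6)/8 = -7/8 + (I*√6)/8 = -7/8 + I*√6/8 ≈ -0.875 + 0.30619*I)
v(g) = 44*(-7/8 + I*√6/8)/(6 + g) (v(g) = (((5 + 6)/(6 + g))*(-7/8 + I*√6/8))*4 = ((11/(6 + g))*(-7/8 + I*√6/8))*4 = (11*(-7/8 + I*√6/8)/(6 + g))*4 = 44*(-7/8 + I*√6/8)/(6 + g))
-12*(v(-5) - 1*1) + 2 = -12*(11*(-7 + I*√6)/(2*(6 - 5)) - 1*1) + 2 = -12*((11/2)*(-7 + I*√6)/1 - 1) + 2 = -12*((11/2)*1*(-7 + I*√6) - 1) + 2 = -12*((-77/2 + 11*I*√6/2) - 1) + 2 = -12*(-79/2 + 11*I*√6/2) + 2 = (474 - 66*I*√6) + 2 = 476 - 66*I*√6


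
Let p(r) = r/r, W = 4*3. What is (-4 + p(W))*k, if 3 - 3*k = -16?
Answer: -19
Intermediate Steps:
W = 12
k = 19/3 (k = 1 - ⅓*(-16) = 1 + 16/3 = 19/3 ≈ 6.3333)
p(r) = 1
(-4 + p(W))*k = (-4 + 1)*(19/3) = -3*19/3 = -19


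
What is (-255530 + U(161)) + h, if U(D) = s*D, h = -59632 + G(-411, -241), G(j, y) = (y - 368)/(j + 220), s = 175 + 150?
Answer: -50201258/191 ≈ -2.6283e+5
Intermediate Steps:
s = 325
G(j, y) = (-368 + y)/(220 + j)
h = -11389103/191 (h = -59632 + (-368 - 241)/(220 - 411) = -59632 - 609/(-191) = -59632 - 1/191*(-609) = -59632 + 609/191 = -11389103/191 ≈ -59629.)
U(D) = 325*D
(-255530 + U(161)) + h = (-255530 + 325*161) - 11389103/191 = (-255530 + 52325) - 11389103/191 = -203205 - 11389103/191 = -50201258/191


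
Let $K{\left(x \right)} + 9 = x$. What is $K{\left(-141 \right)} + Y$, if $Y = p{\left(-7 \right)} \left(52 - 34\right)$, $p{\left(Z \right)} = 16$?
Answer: $138$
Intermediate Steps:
$K{\left(x \right)} = -9 + x$
$Y = 288$ ($Y = 16 \left(52 - 34\right) = 16 \cdot 18 = 288$)
$K{\left(-141 \right)} + Y = \left(-9 - 141\right) + 288 = -150 + 288 = 138$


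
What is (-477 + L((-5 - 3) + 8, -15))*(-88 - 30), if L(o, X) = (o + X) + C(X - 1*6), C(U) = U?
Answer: 60534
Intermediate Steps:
L(o, X) = -6 + o + 2*X (L(o, X) = (o + X) + (X - 1*6) = (X + o) + (X - 6) = (X + o) + (-6 + X) = -6 + o + 2*X)
(-477 + L((-5 - 3) + 8, -15))*(-88 - 30) = (-477 + (-6 + ((-5 - 3) + 8) + 2*(-15)))*(-88 - 30) = (-477 + (-6 + (-8 + 8) - 30))*(-118) = (-477 + (-6 + 0 - 30))*(-118) = (-477 - 36)*(-118) = -513*(-118) = 60534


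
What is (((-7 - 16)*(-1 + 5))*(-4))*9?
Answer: 3312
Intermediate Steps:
(((-7 - 16)*(-1 + 5))*(-4))*9 = (-23*4*(-4))*9 = -92*(-4)*9 = 368*9 = 3312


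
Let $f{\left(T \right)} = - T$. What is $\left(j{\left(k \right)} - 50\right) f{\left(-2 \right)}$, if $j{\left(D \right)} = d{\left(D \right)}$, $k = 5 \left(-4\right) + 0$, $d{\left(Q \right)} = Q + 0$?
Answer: $-140$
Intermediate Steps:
$d{\left(Q \right)} = Q$
$k = -20$ ($k = -20 + 0 = -20$)
$j{\left(D \right)} = D$
$\left(j{\left(k \right)} - 50\right) f{\left(-2 \right)} = \left(-20 - 50\right) \left(\left(-1\right) \left(-2\right)\right) = \left(-70\right) 2 = -140$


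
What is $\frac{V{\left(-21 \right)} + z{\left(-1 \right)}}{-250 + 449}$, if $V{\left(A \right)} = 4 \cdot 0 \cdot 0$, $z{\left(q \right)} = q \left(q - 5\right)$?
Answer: $\frac{6}{199} \approx 0.030151$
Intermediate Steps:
$z{\left(q \right)} = q \left(-5 + q\right)$
$V{\left(A \right)} = 0$ ($V{\left(A \right)} = 0 \cdot 0 = 0$)
$\frac{V{\left(-21 \right)} + z{\left(-1 \right)}}{-250 + 449} = \frac{0 - \left(-5 - 1\right)}{-250 + 449} = \frac{0 - -6}{199} = \left(0 + 6\right) \frac{1}{199} = 6 \cdot \frac{1}{199} = \frac{6}{199}$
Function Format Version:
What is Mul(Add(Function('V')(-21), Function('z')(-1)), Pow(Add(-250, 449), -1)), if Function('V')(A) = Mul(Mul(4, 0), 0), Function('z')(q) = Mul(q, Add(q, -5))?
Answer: Rational(6, 199) ≈ 0.030151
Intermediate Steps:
Function('z')(q) = Mul(q, Add(-5, q))
Function('V')(A) = 0 (Function('V')(A) = Mul(0, 0) = 0)
Mul(Add(Function('V')(-21), Function('z')(-1)), Pow(Add(-250, 449), -1)) = Mul(Add(0, Mul(-1, Add(-5, -1))), Pow(Add(-250, 449), -1)) = Mul(Add(0, Mul(-1, -6)), Pow(199, -1)) = Mul(Add(0, 6), Rational(1, 199)) = Mul(6, Rational(1, 199)) = Rational(6, 199)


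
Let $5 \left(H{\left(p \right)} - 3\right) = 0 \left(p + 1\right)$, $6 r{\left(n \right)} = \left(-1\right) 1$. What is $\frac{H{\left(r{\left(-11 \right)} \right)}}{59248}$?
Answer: $\frac{3}{59248} \approx 5.0635 \cdot 10^{-5}$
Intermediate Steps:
$r{\left(n \right)} = - \frac{1}{6}$ ($r{\left(n \right)} = \frac{\left(-1\right) 1}{6} = \frac{1}{6} \left(-1\right) = - \frac{1}{6}$)
$H{\left(p \right)} = 3$ ($H{\left(p \right)} = 3 + \frac{0 \left(p + 1\right)}{5} = 3 + \frac{0 \left(1 + p\right)}{5} = 3 + \frac{1}{5} \cdot 0 = 3 + 0 = 3$)
$\frac{H{\left(r{\left(-11 \right)} \right)}}{59248} = \frac{3}{59248}$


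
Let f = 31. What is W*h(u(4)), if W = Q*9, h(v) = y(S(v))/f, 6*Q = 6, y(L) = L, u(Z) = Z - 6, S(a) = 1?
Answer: 9/31 ≈ 0.29032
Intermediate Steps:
u(Z) = -6 + Z
Q = 1 (Q = (⅙)*6 = 1)
h(v) = 1/31
W = 9 (W = 1*9 = 9)
W*h(u(4)) = 9*(1/31) = 9/31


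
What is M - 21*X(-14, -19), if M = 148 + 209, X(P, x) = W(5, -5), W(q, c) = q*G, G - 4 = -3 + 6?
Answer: -378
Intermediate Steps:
G = 7 (G = 4 + (-3 + 6) = 4 + 3 = 7)
W(q, c) = 7*q (W(q, c) = q*7 = 7*q)
X(P, x) = 35 (X(P, x) = 7*5 = 35)
M = 357
M - 21*X(-14, -19) = 357 - 21*35 = 357 - 735 = -378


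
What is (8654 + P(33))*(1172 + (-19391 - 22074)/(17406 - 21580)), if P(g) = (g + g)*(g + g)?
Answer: 32091721465/2087 ≈ 1.5377e+7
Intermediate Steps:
P(g) = 4*g² (P(g) = (2*g)*(2*g) = 4*g²)
(8654 + P(33))*(1172 + (-19391 - 22074)/(17406 - 21580)) = (8654 + 4*33²)*(1172 + (-19391 - 22074)/(17406 - 21580)) = (8654 + 4*1089)*(1172 - 41465/(-4174)) = (8654 + 4356)*(1172 - 41465*(-1/4174)) = 13010*(1172 + 41465/4174) = 13010*(4933393/4174) = 32091721465/2087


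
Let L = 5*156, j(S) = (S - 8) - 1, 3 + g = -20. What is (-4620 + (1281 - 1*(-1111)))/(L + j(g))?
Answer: -557/187 ≈ -2.9786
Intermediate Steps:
g = -23 (g = -3 - 20 = -23)
j(S) = -9 + S (j(S) = (-8 + S) - 1 = -9 + S)
L = 780
(-4620 + (1281 - 1*(-1111)))/(L + j(g)) = (-4620 + (1281 - 1*(-1111)))/(780 + (-9 - 23)) = (-4620 + (1281 + 1111))/(780 - 32) = (-4620 + 2392)/748 = -2228*1/748 = -557/187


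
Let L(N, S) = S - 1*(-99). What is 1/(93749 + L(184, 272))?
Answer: 1/94120 ≈ 1.0625e-5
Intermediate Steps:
L(N, S) = 99 + S (L(N, S) = S + 99 = 99 + S)
1/(93749 + L(184, 272)) = 1/(93749 + (99 + 272)) = 1/(93749 + 371) = 1/94120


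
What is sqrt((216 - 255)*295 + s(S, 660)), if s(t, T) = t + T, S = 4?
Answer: I*sqrt(10841) ≈ 104.12*I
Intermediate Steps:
s(t, T) = T + t
sqrt((216 - 255)*295 + s(S, 660)) = sqrt((216 - 255)*295 + (660 + 4)) = sqrt(-39*295 + 664) = sqrt(-11505 + 664) = sqrt(-10841) = I*sqrt(10841)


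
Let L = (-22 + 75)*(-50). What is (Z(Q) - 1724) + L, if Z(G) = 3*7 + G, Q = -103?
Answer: -4456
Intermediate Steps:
L = -2650 (L = 53*(-50) = -2650)
Z(G) = 21 + G
(Z(Q) - 1724) + L = ((21 - 103) - 1724) - 2650 = (-82 - 1724) - 2650 = -1806 - 2650 = -4456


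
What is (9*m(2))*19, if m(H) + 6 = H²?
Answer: -342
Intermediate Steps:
m(H) = -6 + H²
(9*m(2))*19 = (9*(-6 + 2²))*19 = (9*(-6 + 4))*19 = (9*(-2))*19 = -18*19 = -342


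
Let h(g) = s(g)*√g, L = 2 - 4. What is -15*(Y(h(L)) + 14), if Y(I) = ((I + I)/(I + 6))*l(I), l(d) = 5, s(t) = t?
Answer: -2610/11 + 450*I*√2/11 ≈ -237.27 + 57.854*I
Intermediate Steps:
L = -2
h(g) = g^(3/2) (h(g) = g*√g = g^(3/2))
Y(I) = 10*I/(6 + I) (Y(I) = ((I + I)/(I + 6))*5 = ((2*I)/(6 + I))*5 = (2*I/(6 + I))*5 = 10*I/(6 + I))
-15*(Y(h(L)) + 14) = -15*(10*(-2)^(3/2)/(6 + (-2)^(3/2)) + 14) = -15*(10*(-2*I*√2)/(6 - 2*I*√2) + 14) = -15*(-20*I*√2/(6 - 2*I*√2) + 14) = -15*(14 - 20*I*√2/(6 - 2*I*√2)) = -210 + 300*I*√2/(6 - 2*I*√2)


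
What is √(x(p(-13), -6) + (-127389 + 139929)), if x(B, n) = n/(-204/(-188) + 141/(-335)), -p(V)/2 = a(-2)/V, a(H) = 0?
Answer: 5*√1522787637/1743 ≈ 111.94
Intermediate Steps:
p(V) = 0 (p(V) = -0/V = -2*0 = 0)
x(B, n) = 15745*n/10458 (x(B, n) = n/(-204*(-1/188) + 141*(-1/335)) = n/(51/47 - 141/335) = n/(10458/15745) = n*(15745/10458) = 15745*n/10458)
√(x(p(-13), -6) + (-127389 + 139929)) = √((15745/10458)*(-6) + (-127389 + 139929)) = √(-15745/1743 + 12540) = √(21841475/1743) = 5*√1522787637/1743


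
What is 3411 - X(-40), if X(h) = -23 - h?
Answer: 3394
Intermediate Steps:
3411 - X(-40) = 3411 - (-23 - 1*(-40)) = 3411 - (-23 + 40) = 3411 - 1*17 = 3411 - 17 = 3394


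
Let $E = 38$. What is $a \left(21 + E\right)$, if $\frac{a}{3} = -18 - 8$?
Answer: $-4602$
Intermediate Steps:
$a = -78$ ($a = 3 \left(-18 - 8\right) = 3 \left(-26\right) = -78$)
$a \left(21 + E\right) = - 78 \left(21 + 38\right) = \left(-78\right) 59 = -4602$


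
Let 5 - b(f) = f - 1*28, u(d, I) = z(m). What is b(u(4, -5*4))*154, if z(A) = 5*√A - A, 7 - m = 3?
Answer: 4158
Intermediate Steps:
m = 4 (m = 7 - 1*3 = 7 - 3 = 4)
z(A) = -A + 5*√A
u(d, I) = 6 (u(d, I) = -1*4 + 5*√4 = -4 + 5*2 = -4 + 10 = 6)
b(f) = 33 - f (b(f) = 5 - (f - 1*28) = 5 - (f - 28) = 5 - (-28 + f) = 5 + (28 - f) = 33 - f)
b(u(4, -5*4))*154 = (33 - 1*6)*154 = (33 - 6)*154 = 27*154 = 4158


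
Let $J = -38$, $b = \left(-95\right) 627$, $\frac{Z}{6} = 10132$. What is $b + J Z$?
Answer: $-2369661$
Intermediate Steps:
$Z = 60792$ ($Z = 6 \cdot 10132 = 60792$)
$b = -59565$
$b + J Z = -59565 - 2310096 = -2369661$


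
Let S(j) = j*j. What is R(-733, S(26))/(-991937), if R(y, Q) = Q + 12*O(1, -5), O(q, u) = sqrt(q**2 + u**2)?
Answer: -676/991937 - 12*sqrt(26)/991937 ≈ -0.00074318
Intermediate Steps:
S(j) = j**2
R(y, Q) = Q + 12*sqrt(26) (R(y, Q) = Q + 12*sqrt(1**2 + (-5)**2) = Q + 12*sqrt(1 + 25) = Q + 12*sqrt(26))
R(-733, S(26))/(-991937) = (26**2 + 12*sqrt(26))/(-991937) = (676 + 12*sqrt(26))*(-1/991937) = -676/991937 - 12*sqrt(26)/991937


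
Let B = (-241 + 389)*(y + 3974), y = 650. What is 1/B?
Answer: 1/684352 ≈ 1.4612e-6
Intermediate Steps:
B = 684352 (B = (-241 + 389)*(650 + 3974) = 148*4624 = 684352)
1/B = 1/684352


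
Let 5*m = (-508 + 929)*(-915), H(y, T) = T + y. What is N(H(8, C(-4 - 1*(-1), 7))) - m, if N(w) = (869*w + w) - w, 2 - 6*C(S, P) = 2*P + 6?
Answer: 81388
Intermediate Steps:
C(S, P) = -⅔ - P/3 (C(S, P) = ⅓ - (2*P + 6)/6 = ⅓ - (6 + 2*P)/6 = ⅓ + (-1 - P/3) = -⅔ - P/3)
m = -77043 (m = ((-508 + 929)*(-915))/5 = (421*(-915))/5 = (⅕)*(-385215) = -77043)
N(w) = 869*w (N(w) = 870*w - w = 869*w)
N(H(8, C(-4 - 1*(-1), 7))) - m = 869*((-⅔ - ⅓*7) + 8) - 1*(-77043) = 869*((-⅔ - 7/3) + 8) + 77043 = 869*(-3 + 8) + 77043 = 869*5 + 77043 = 4345 + 77043 = 81388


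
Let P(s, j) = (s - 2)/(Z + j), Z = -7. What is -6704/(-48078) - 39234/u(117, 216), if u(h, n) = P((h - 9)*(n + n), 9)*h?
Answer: 70131026/560757753 ≈ 0.12506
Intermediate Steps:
P(s, j) = (-2 + s)/(-7 + j) (P(s, j) = (s - 2)/(-7 + j) = (-2 + s)/(-7 + j))
u(h, n) = h*(-1 + n*(-9 + h)) (u(h, n) = ((-2 + (h - 9)*(n + n))/(-7 + 9))*h = ((-2 + (-9 + h)*(2*n))/2)*h = ((-2 + 2*n*(-9 + h))/2)*h = (-1 + n*(-9 + h))*h = h*(-1 + n*(-9 + h)))
-6704/(-48078) - 39234/u(117, 216) = -6704/(-48078) - 39234*1/(117*(-1 + 216*(-9 + 117))) = -6704*(-1/48078) - 39234*1/(117*(-1 + 216*108)) = 3352/24039 - 39234*1/(117*(-1 + 23328)) = 3352/24039 - 39234/(117*23327) = 3352/24039 - 39234/2729259 = 3352/24039 - 39234*1/2729259 = 3352/24039 - 1006/69981 = 70131026/560757753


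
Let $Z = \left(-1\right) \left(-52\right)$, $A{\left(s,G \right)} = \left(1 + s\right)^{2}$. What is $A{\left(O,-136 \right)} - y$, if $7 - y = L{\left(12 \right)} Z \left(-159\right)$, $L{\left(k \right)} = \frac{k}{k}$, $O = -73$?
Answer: $-3091$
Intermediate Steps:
$L{\left(k \right)} = 1$
$Z = 52$
$y = 8275$ ($y = 7 - 1 \cdot 52 \left(-159\right) = 7 - 52 \left(-159\right) = 7 - -8268 = 7 + 8268 = 8275$)
$A{\left(O,-136 \right)} - y = \left(1 - 73\right)^{2} - 8275 = \left(-72\right)^{2} - 8275 = 5184 - 8275 = -3091$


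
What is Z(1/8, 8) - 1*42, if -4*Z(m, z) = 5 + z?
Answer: -181/4 ≈ -45.250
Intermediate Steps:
Z(m, z) = -5/4 - z/4 (Z(m, z) = -(5 + z)/4 = -5/4 - z/4)
Z(1/8, 8) - 1*42 = (-5/4 - 1/4*8) - 1*42 = (-5/4 - 2) - 42 = -13/4 - 42 = -181/4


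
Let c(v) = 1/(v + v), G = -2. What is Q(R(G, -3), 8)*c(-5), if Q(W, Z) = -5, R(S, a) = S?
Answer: ½ ≈ 0.50000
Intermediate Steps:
c(v) = 1/(2*v)
Q(R(G, -3), 8)*c(-5) = -5/(2*(-5)) = -5*(-1)/(2*5) = -5*(-⅒) = ½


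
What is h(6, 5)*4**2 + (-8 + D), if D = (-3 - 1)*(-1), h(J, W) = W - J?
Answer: -20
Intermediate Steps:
D = 4 (D = -4*(-1) = 4)
h(6, 5)*4**2 + (-8 + D) = (5 - 1*6)*4**2 + (-8 + 4) = (5 - 6)*16 - 4 = -1*16 - 4 = -16 - 4 = -20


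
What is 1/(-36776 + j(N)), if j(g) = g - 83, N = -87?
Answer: -1/36946 ≈ -2.7067e-5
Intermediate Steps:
j(g) = -83 + g
1/(-36776 + j(N)) = 1/(-36776 + (-83 - 87)) = 1/(-36776 - 170) = 1/(-36946) = -1/36946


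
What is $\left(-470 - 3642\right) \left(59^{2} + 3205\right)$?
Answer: $-27492832$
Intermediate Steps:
$\left(-470 - 3642\right) \left(59^{2} + 3205\right) = \left(-470 - 3642\right) \left(3481 + 3205\right) = \left(-4112\right) 6686 = -27492832$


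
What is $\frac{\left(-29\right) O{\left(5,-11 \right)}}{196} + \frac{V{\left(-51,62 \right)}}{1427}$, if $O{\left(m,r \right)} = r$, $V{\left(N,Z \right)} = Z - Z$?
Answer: $\frac{319}{196} \approx 1.6276$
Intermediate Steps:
$V{\left(N,Z \right)} = 0$
$\frac{\left(-29\right) O{\left(5,-11 \right)}}{196} + \frac{V{\left(-51,62 \right)}}{1427} = \frac{\left(-29\right) \left(-11\right)}{196} + \frac{0}{1427} = 319 \cdot \frac{1}{196} + 0 \cdot \frac{1}{1427} = \frac{319}{196} + 0 = \frac{319}{196}$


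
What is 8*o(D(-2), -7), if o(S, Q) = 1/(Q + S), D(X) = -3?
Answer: -4/5 ≈ -0.80000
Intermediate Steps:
8*o(D(-2), -7) = 8/(-7 - 3) = 8/(-10) = 8*(-1/10) = -4/5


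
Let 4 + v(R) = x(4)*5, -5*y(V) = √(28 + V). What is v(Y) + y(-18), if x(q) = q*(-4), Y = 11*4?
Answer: -84 - √10/5 ≈ -84.632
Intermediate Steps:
y(V) = -√(28 + V)/5
Y = 44
x(q) = -4*q
v(R) = -84 (v(R) = -4 - 4*4*5 = -4 - 16*5 = -4 - 80 = -84)
v(Y) + y(-18) = -84 - √(28 - 18)/5 = -84 - √10/5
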